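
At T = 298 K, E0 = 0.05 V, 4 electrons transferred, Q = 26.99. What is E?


E = E0 - (RT/nF) * ln(Q)
E = 0.05 - (8.314 * 298 / (4 * 96485)) * ln(26.99)
E = 0.0288 V

0.0288 V


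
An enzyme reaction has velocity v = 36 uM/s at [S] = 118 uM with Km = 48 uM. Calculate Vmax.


Vmax = v * (Km + [S]) / [S]
Vmax = 36 * (48 + 118) / 118
Vmax = 50.6441 uM/s

50.6441 uM/s


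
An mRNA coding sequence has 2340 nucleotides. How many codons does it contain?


codons = nucleotides / 3
codons = 2340 / 3 = 780

780


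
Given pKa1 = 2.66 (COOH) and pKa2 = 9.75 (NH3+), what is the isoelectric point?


pI = (pKa1 + pKa2) / 2
pI = (2.66 + 9.75) / 2
pI = 6.205

6.205


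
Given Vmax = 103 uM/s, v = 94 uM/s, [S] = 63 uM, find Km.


Km = [S] * (Vmax - v) / v
Km = 63 * (103 - 94) / 94
Km = 6.0319 uM

6.0319 uM


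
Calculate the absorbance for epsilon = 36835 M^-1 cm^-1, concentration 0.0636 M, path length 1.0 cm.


A = epsilon * c * l
A = 36835 * 0.0636 * 1.0
A = 2342.706

2342.706


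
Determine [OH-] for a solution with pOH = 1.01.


[OH-] = 10^(-pOH)
[OH-] = 10^(-1.01)
[OH-] = 0.0977 M

0.0977 M


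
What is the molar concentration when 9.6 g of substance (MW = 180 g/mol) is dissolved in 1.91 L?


C = (mass / MW) / volume
C = (9.6 / 180) / 1.91
C = 0.0279 M

0.0279 M


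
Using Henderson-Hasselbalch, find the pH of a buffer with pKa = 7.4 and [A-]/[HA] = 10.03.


pH = pKa + log10([A-]/[HA])
pH = 7.4 + log10(10.03)
pH = 8.4013

8.4013


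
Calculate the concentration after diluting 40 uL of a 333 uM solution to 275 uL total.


C2 = C1 * V1 / V2
C2 = 333 * 40 / 275
C2 = 48.4364 uM

48.4364 uM


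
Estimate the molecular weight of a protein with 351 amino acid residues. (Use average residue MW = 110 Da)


MW = n_residues * 110 Da
MW = 351 * 110
MW = 38610 Da

38610 Da


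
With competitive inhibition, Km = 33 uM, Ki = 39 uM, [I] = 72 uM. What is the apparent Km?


Km_app = Km * (1 + [I]/Ki)
Km_app = 33 * (1 + 72/39)
Km_app = 93.9231 uM

93.9231 uM


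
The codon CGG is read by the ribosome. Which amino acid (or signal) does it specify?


Standard genetic code lookup.
Codon CGG -> Arg

Arg


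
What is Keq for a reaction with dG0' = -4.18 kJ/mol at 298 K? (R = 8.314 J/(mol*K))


Keq = exp(-dG0 * 1000 / (R * T))
Keq = exp(-(-4.18) * 1000 / (8.314 * 298))
Keq = 5.404

5.404


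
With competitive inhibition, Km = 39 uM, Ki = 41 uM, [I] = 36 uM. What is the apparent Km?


Km_app = Km * (1 + [I]/Ki)
Km_app = 39 * (1 + 36/41)
Km_app = 73.2439 uM

73.2439 uM


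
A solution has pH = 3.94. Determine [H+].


[H+] = 10^(-pH)
[H+] = 10^(-3.94)
[H+] = 1.148e-04 M

1.148e-04 M


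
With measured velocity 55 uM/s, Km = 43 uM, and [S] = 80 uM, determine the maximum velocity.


Vmax = v * (Km + [S]) / [S]
Vmax = 55 * (43 + 80) / 80
Vmax = 84.5625 uM/s

84.5625 uM/s


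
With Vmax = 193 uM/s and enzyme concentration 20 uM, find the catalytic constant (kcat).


kcat = Vmax / [E]t
kcat = 193 / 20
kcat = 9.65 s^-1

9.65 s^-1


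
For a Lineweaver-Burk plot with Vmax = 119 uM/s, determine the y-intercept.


y-intercept = 1/Vmax
= 1/119
= 0.0084 s/uM

0.0084 s/uM


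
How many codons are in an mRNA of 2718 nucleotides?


codons = nucleotides / 3
codons = 2718 / 3 = 906

906


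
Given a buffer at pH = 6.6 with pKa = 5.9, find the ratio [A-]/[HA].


[A-]/[HA] = 10^(pH - pKa)
= 10^(6.6 - 5.9)
= 5.0119

5.0119


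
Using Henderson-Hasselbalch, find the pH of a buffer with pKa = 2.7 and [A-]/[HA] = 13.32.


pH = pKa + log10([A-]/[HA])
pH = 2.7 + log10(13.32)
pH = 3.8245

3.8245


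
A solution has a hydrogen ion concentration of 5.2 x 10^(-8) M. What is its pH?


pH = -log10([H+])
pH = -log10(5.2 x 10^(-8))
pH = 7.284

7.284


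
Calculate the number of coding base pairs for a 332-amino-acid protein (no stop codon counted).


Each amino acid = 1 codon = 3 bp
bp = 332 * 3 = 996 bp

996 bp


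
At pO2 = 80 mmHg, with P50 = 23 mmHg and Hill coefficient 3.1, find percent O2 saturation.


Y = pO2^n / (P50^n + pO2^n)
Y = 80^3.1 / (23^3.1 + 80^3.1)
Y = 97.95%

97.95%


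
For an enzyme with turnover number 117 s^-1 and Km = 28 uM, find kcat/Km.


Catalytic efficiency = kcat / Km
= 117 / 28
= 4.1786 uM^-1*s^-1

4.1786 uM^-1*s^-1


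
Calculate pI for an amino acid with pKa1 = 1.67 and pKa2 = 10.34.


pI = (pKa1 + pKa2) / 2
pI = (1.67 + 10.34) / 2
pI = 6.005

6.005


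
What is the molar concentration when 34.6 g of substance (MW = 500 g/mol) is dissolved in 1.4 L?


C = (mass / MW) / volume
C = (34.6 / 500) / 1.4
C = 0.0494 M

0.0494 M


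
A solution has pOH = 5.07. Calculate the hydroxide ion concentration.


[OH-] = 10^(-pOH)
[OH-] = 10^(-5.07)
[OH-] = 8.511e-06 M

8.511e-06 M


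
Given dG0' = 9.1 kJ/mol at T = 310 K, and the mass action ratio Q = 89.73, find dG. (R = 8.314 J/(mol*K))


dG = dG0' + RT * ln(Q) / 1000
dG = 9.1 + 8.314 * 310 * ln(89.73) / 1000
dG = 20.6898 kJ/mol

20.6898 kJ/mol


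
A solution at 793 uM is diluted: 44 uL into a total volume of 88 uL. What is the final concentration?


C2 = C1 * V1 / V2
C2 = 793 * 44 / 88
C2 = 396.5 uM

396.5 uM


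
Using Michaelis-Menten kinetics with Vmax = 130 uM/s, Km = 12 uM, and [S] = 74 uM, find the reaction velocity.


v = Vmax * [S] / (Km + [S])
v = 130 * 74 / (12 + 74)
v = 111.8605 uM/s

111.8605 uM/s


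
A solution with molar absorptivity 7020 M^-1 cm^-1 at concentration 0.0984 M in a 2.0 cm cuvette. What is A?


A = epsilon * c * l
A = 7020 * 0.0984 * 2.0
A = 1381.536

1381.536


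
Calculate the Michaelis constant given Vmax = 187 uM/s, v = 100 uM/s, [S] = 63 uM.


Km = [S] * (Vmax - v) / v
Km = 63 * (187 - 100) / 100
Km = 54.81 uM

54.81 uM


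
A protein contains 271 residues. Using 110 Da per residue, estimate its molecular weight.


MW = n_residues * 110 Da
MW = 271 * 110
MW = 29810 Da

29810 Da


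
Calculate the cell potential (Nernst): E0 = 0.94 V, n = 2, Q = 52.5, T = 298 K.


E = E0 - (RT/nF) * ln(Q)
E = 0.94 - (8.314 * 298 / (2 * 96485)) * ln(52.5)
E = 0.8891 V

0.8891 V


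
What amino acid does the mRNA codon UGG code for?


Standard genetic code lookup.
Codon UGG -> Trp

Trp


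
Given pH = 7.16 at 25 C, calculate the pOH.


pOH = 14 - pH
pOH = 14 - 7.16
pOH = 6.84

6.84


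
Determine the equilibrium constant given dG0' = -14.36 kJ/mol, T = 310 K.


Keq = exp(-dG0 * 1000 / (R * T))
Keq = exp(-(-14.36) * 1000 / (8.314 * 310))
Keq = 262.8638

262.8638


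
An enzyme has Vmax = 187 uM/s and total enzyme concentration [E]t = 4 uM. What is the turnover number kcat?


kcat = Vmax / [E]t
kcat = 187 / 4
kcat = 46.75 s^-1

46.75 s^-1


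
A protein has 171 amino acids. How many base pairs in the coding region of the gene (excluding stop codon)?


Each amino acid = 1 codon = 3 bp
bp = 171 * 3 = 513 bp

513 bp


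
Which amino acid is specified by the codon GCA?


Standard genetic code lookup.
Codon GCA -> Ala

Ala


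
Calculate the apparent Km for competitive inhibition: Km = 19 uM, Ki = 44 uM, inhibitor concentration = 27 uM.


Km_app = Km * (1 + [I]/Ki)
Km_app = 19 * (1 + 27/44)
Km_app = 30.6591 uM

30.6591 uM


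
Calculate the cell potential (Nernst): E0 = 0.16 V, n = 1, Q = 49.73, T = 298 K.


E = E0 - (RT/nF) * ln(Q)
E = 0.16 - (8.314 * 298 / (1 * 96485)) * ln(49.73)
E = 0.0597 V

0.0597 V


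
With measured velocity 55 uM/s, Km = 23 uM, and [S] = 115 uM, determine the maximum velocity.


Vmax = v * (Km + [S]) / [S]
Vmax = 55 * (23 + 115) / 115
Vmax = 66.0 uM/s

66.0 uM/s


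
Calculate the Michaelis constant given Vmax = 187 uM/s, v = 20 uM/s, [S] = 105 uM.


Km = [S] * (Vmax - v) / v
Km = 105 * (187 - 20) / 20
Km = 876.75 uM

876.75 uM


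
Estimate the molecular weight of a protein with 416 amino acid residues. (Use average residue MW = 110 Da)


MW = n_residues * 110 Da
MW = 416 * 110
MW = 45760 Da

45760 Da


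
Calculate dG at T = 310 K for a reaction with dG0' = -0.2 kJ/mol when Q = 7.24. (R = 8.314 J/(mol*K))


dG = dG0' + RT * ln(Q) / 1000
dG = -0.2 + 8.314 * 310 * ln(7.24) / 1000
dG = 4.9022 kJ/mol

4.9022 kJ/mol


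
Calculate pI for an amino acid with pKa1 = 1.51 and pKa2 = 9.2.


pI = (pKa1 + pKa2) / 2
pI = (1.51 + 9.2) / 2
pI = 5.355

5.355


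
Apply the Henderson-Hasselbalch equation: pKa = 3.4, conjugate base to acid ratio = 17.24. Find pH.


pH = pKa + log10([A-]/[HA])
pH = 3.4 + log10(17.24)
pH = 4.6365

4.6365


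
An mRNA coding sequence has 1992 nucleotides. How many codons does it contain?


codons = nucleotides / 3
codons = 1992 / 3 = 664

664


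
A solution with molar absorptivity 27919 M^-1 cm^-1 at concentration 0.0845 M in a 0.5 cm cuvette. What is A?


A = epsilon * c * l
A = 27919 * 0.0845 * 0.5
A = 1179.5778

1179.5778


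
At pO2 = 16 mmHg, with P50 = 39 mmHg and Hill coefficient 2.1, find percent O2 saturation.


Y = pO2^n / (P50^n + pO2^n)
Y = 16^2.1 / (39^2.1 + 16^2.1)
Y = 13.34%

13.34%


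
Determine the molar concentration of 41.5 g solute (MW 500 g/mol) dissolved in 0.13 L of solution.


C = (mass / MW) / volume
C = (41.5 / 500) / 0.13
C = 0.6385 M

0.6385 M


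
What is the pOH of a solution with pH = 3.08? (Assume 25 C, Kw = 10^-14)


pOH = 14 - pH
pOH = 14 - 3.08
pOH = 10.92

10.92


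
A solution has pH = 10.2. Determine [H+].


[H+] = 10^(-pH)
[H+] = 10^(-10.2)
[H+] = 6.310e-11 M

6.310e-11 M


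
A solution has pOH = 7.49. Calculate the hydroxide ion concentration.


[OH-] = 10^(-pOH)
[OH-] = 10^(-7.49)
[OH-] = 3.236e-08 M

3.236e-08 M


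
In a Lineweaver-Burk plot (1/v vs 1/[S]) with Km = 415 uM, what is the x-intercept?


x-intercept = -1/Km
= -1/415
= -0.0024 1/uM

-0.0024 1/uM


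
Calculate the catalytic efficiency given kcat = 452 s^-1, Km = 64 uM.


Catalytic efficiency = kcat / Km
= 452 / 64
= 7.0625 uM^-1*s^-1

7.0625 uM^-1*s^-1


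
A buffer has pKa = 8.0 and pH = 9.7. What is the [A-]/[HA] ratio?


[A-]/[HA] = 10^(pH - pKa)
= 10^(9.7 - 8.0)
= 50.1187

50.1187


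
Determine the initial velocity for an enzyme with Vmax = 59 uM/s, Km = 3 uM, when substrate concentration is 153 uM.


v = Vmax * [S] / (Km + [S])
v = 59 * 153 / (3 + 153)
v = 57.8654 uM/s

57.8654 uM/s


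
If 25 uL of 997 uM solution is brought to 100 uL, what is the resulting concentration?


C2 = C1 * V1 / V2
C2 = 997 * 25 / 100
C2 = 249.25 uM

249.25 uM


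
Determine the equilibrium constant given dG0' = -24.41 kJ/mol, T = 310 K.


Keq = exp(-dG0 * 1000 / (R * T))
Keq = exp(-(-24.41) * 1000 / (8.314 * 310))
Keq = 12977.9234

12977.9234


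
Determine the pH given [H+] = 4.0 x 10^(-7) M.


pH = -log10([H+])
pH = -log10(4.0 x 10^(-7))
pH = 6.3979

6.3979


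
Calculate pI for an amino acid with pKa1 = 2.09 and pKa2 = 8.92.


pI = (pKa1 + pKa2) / 2
pI = (2.09 + 8.92) / 2
pI = 5.505

5.505


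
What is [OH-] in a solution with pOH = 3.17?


[OH-] = 10^(-pOH)
[OH-] = 10^(-3.17)
[OH-] = 6.761e-04 M

6.761e-04 M


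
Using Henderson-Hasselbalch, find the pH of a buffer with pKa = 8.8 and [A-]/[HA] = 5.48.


pH = pKa + log10([A-]/[HA])
pH = 8.8 + log10(5.48)
pH = 9.5388

9.5388


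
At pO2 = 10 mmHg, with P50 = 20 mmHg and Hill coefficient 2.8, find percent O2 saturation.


Y = pO2^n / (P50^n + pO2^n)
Y = 10^2.8 / (20^2.8 + 10^2.8)
Y = 12.56%

12.56%


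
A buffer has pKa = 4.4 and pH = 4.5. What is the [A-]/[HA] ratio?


[A-]/[HA] = 10^(pH - pKa)
= 10^(4.5 - 4.4)
= 1.2589

1.2589


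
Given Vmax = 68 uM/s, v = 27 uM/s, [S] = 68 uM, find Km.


Km = [S] * (Vmax - v) / v
Km = 68 * (68 - 27) / 27
Km = 103.2593 uM

103.2593 uM


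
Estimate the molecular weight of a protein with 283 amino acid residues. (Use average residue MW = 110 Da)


MW = n_residues * 110 Da
MW = 283 * 110
MW = 31130 Da

31130 Da


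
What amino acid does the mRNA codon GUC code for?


Standard genetic code lookup.
Codon GUC -> Val

Val


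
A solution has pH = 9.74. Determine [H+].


[H+] = 10^(-pH)
[H+] = 10^(-9.74)
[H+] = 1.820e-10 M

1.820e-10 M


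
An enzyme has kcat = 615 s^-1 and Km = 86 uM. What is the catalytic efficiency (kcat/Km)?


Catalytic efficiency = kcat / Km
= 615 / 86
= 7.1512 uM^-1*s^-1

7.1512 uM^-1*s^-1


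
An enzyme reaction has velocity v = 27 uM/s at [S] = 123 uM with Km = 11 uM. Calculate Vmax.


Vmax = v * (Km + [S]) / [S]
Vmax = 27 * (11 + 123) / 123
Vmax = 29.4146 uM/s

29.4146 uM/s


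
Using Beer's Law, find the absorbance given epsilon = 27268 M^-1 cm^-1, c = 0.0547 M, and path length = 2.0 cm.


A = epsilon * c * l
A = 27268 * 0.0547 * 2.0
A = 2983.1192

2983.1192


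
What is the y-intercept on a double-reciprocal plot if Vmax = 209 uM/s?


y-intercept = 1/Vmax
= 1/209
= 0.0048 s/uM

0.0048 s/uM


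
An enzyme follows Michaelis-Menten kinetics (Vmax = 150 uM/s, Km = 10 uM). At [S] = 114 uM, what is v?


v = Vmax * [S] / (Km + [S])
v = 150 * 114 / (10 + 114)
v = 137.9032 uM/s

137.9032 uM/s


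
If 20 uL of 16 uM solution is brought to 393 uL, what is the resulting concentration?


C2 = C1 * V1 / V2
C2 = 16 * 20 / 393
C2 = 0.8142 uM

0.8142 uM


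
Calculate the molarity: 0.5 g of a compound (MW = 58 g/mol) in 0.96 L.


C = (mass / MW) / volume
C = (0.5 / 58) / 0.96
C = 0.009 M

0.009 M


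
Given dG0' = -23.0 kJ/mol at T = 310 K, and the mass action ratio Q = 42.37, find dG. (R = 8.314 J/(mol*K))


dG = dG0' + RT * ln(Q) / 1000
dG = -23.0 + 8.314 * 310 * ln(42.37) / 1000
dG = -13.3441 kJ/mol

-13.3441 kJ/mol


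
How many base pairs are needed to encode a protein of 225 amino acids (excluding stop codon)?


Each amino acid = 1 codon = 3 bp
bp = 225 * 3 = 675 bp

675 bp


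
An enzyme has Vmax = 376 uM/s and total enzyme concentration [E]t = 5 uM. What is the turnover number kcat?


kcat = Vmax / [E]t
kcat = 376 / 5
kcat = 75.2 s^-1

75.2 s^-1


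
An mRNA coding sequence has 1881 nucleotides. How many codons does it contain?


codons = nucleotides / 3
codons = 1881 / 3 = 627

627


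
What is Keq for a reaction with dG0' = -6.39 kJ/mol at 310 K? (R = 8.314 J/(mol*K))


Keq = exp(-dG0 * 1000 / (R * T))
Keq = exp(-(-6.39) * 1000 / (8.314 * 310))
Keq = 11.9329

11.9329


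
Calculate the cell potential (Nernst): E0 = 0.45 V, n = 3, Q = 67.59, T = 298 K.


E = E0 - (RT/nF) * ln(Q)
E = 0.45 - (8.314 * 298 / (3 * 96485)) * ln(67.59)
E = 0.4139 V

0.4139 V


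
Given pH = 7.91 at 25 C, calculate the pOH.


pOH = 14 - pH
pOH = 14 - 7.91
pOH = 6.09

6.09


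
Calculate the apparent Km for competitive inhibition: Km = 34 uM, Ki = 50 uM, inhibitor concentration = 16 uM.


Km_app = Km * (1 + [I]/Ki)
Km_app = 34 * (1 + 16/50)
Km_app = 44.88 uM

44.88 uM


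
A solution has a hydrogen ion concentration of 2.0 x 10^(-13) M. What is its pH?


pH = -log10([H+])
pH = -log10(2.0 x 10^(-13))
pH = 12.699

12.699


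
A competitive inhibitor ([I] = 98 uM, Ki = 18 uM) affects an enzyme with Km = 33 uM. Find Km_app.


Km_app = Km * (1 + [I]/Ki)
Km_app = 33 * (1 + 98/18)
Km_app = 212.6667 uM

212.6667 uM


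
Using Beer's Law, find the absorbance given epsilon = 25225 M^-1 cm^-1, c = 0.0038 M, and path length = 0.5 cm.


A = epsilon * c * l
A = 25225 * 0.0038 * 0.5
A = 47.9275

47.9275


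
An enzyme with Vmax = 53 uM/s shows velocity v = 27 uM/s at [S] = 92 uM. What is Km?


Km = [S] * (Vmax - v) / v
Km = 92 * (53 - 27) / 27
Km = 88.5926 uM

88.5926 uM


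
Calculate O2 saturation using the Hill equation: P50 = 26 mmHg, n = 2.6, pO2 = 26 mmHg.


Y = pO2^n / (P50^n + pO2^n)
Y = 26^2.6 / (26^2.6 + 26^2.6)
Y = 50.0%

50.0%


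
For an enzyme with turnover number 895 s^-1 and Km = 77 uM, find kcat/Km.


Catalytic efficiency = kcat / Km
= 895 / 77
= 11.6234 uM^-1*s^-1

11.6234 uM^-1*s^-1


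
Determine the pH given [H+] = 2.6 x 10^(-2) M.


pH = -log10([H+])
pH = -log10(2.6 x 10^(-2))
pH = 1.585

1.585


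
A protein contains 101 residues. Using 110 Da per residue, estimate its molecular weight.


MW = n_residues * 110 Da
MW = 101 * 110
MW = 11110 Da

11110 Da


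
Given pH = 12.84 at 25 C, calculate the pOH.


pOH = 14 - pH
pOH = 14 - 12.84
pOH = 1.16

1.16


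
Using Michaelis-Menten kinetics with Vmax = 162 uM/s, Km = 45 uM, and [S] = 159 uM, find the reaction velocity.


v = Vmax * [S] / (Km + [S])
v = 162 * 159 / (45 + 159)
v = 126.2647 uM/s

126.2647 uM/s


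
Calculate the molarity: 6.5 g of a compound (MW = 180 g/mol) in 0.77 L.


C = (mass / MW) / volume
C = (6.5 / 180) / 0.77
C = 0.0469 M

0.0469 M


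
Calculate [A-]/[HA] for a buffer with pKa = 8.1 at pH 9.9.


[A-]/[HA] = 10^(pH - pKa)
= 10^(9.9 - 8.1)
= 63.0957

63.0957


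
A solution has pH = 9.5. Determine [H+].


[H+] = 10^(-pH)
[H+] = 10^(-9.5)
[H+] = 3.162e-10 M

3.162e-10 M


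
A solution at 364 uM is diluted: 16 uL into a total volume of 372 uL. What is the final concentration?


C2 = C1 * V1 / V2
C2 = 364 * 16 / 372
C2 = 15.6559 uM

15.6559 uM


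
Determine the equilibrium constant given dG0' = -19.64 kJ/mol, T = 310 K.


Keq = exp(-dG0 * 1000 / (R * T))
Keq = exp(-(-19.64) * 1000 / (8.314 * 310))
Keq = 2039.0915

2039.0915


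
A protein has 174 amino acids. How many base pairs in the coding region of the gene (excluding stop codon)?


Each amino acid = 1 codon = 3 bp
bp = 174 * 3 = 522 bp

522 bp


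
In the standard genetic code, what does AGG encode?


Standard genetic code lookup.
Codon AGG -> Arg

Arg


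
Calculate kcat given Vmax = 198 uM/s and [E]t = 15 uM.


kcat = Vmax / [E]t
kcat = 198 / 15
kcat = 13.2 s^-1

13.2 s^-1


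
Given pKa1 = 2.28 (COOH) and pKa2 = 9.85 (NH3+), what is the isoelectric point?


pI = (pKa1 + pKa2) / 2
pI = (2.28 + 9.85) / 2
pI = 6.065

6.065


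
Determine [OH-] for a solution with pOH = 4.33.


[OH-] = 10^(-pOH)
[OH-] = 10^(-4.33)
[OH-] = 4.677e-05 M

4.677e-05 M


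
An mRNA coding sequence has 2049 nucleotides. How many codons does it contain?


codons = nucleotides / 3
codons = 2049 / 3 = 683

683


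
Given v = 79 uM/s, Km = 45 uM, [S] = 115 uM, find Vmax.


Vmax = v * (Km + [S]) / [S]
Vmax = 79 * (45 + 115) / 115
Vmax = 109.913 uM/s

109.913 uM/s


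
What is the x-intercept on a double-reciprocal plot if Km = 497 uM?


x-intercept = -1/Km
= -1/497
= -0.002 1/uM

-0.002 1/uM


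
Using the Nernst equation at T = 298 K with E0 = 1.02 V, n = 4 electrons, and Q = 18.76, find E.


E = E0 - (RT/nF) * ln(Q)
E = 1.02 - (8.314 * 298 / (4 * 96485)) * ln(18.76)
E = 1.0012 V

1.0012 V


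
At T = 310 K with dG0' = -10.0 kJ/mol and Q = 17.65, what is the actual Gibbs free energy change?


dG = dG0' + RT * ln(Q) / 1000
dG = -10.0 + 8.314 * 310 * ln(17.65) / 1000
dG = -2.6011 kJ/mol

-2.6011 kJ/mol


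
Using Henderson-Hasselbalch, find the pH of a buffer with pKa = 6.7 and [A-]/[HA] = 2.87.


pH = pKa + log10([A-]/[HA])
pH = 6.7 + log10(2.87)
pH = 7.1579

7.1579


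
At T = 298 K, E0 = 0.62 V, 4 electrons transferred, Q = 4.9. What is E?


E = E0 - (RT/nF) * ln(Q)
E = 0.62 - (8.314 * 298 / (4 * 96485)) * ln(4.9)
E = 0.6098 V

0.6098 V


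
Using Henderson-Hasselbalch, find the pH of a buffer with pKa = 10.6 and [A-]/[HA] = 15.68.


pH = pKa + log10([A-]/[HA])
pH = 10.6 + log10(15.68)
pH = 11.7953

11.7953


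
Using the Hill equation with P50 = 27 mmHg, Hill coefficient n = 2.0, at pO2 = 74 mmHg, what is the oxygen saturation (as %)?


Y = pO2^n / (P50^n + pO2^n)
Y = 74^2.0 / (27^2.0 + 74^2.0)
Y = 88.25%

88.25%


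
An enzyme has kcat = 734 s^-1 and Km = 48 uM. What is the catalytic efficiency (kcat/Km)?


Catalytic efficiency = kcat / Km
= 734 / 48
= 15.2917 uM^-1*s^-1

15.2917 uM^-1*s^-1


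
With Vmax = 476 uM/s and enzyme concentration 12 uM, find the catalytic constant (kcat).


kcat = Vmax / [E]t
kcat = 476 / 12
kcat = 39.6667 s^-1

39.6667 s^-1


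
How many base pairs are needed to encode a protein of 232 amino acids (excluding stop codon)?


Each amino acid = 1 codon = 3 bp
bp = 232 * 3 = 696 bp

696 bp


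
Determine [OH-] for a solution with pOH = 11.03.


[OH-] = 10^(-pOH)
[OH-] = 10^(-11.03)
[OH-] = 9.333e-12 M

9.333e-12 M


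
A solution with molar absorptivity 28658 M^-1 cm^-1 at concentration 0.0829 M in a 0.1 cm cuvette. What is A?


A = epsilon * c * l
A = 28658 * 0.0829 * 0.1
A = 237.5748

237.5748


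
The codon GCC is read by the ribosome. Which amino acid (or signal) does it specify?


Standard genetic code lookup.
Codon GCC -> Ala

Ala


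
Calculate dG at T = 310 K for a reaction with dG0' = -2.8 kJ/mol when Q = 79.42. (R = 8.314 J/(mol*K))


dG = dG0' + RT * ln(Q) / 1000
dG = -2.8 + 8.314 * 310 * ln(79.42) / 1000
dG = 8.4752 kJ/mol

8.4752 kJ/mol


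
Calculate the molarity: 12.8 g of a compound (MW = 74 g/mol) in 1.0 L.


C = (mass / MW) / volume
C = (12.8 / 74) / 1.0
C = 0.173 M

0.173 M


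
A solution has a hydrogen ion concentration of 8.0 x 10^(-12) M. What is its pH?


pH = -log10([H+])
pH = -log10(8.0 x 10^(-12))
pH = 11.0969

11.0969


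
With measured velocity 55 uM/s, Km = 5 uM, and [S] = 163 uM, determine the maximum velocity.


Vmax = v * (Km + [S]) / [S]
Vmax = 55 * (5 + 163) / 163
Vmax = 56.6871 uM/s

56.6871 uM/s


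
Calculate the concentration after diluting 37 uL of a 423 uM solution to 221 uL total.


C2 = C1 * V1 / V2
C2 = 423 * 37 / 221
C2 = 70.819 uM

70.819 uM


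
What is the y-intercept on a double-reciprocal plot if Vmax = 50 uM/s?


y-intercept = 1/Vmax
= 1/50
= 0.02 s/uM

0.02 s/uM


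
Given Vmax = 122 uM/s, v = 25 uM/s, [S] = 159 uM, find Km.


Km = [S] * (Vmax - v) / v
Km = 159 * (122 - 25) / 25
Km = 616.92 uM

616.92 uM


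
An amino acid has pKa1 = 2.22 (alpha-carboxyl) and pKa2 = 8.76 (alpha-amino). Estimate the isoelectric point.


pI = (pKa1 + pKa2) / 2
pI = (2.22 + 8.76) / 2
pI = 5.49

5.49


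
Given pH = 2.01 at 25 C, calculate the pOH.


pOH = 14 - pH
pOH = 14 - 2.01
pOH = 11.99

11.99


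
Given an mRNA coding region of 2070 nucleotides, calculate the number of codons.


codons = nucleotides / 3
codons = 2070 / 3 = 690

690


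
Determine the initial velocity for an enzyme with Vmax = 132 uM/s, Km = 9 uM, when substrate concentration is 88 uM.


v = Vmax * [S] / (Km + [S])
v = 132 * 88 / (9 + 88)
v = 119.7526 uM/s

119.7526 uM/s


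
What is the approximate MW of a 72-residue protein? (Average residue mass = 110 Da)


MW = n_residues * 110 Da
MW = 72 * 110
MW = 7920 Da

7920 Da


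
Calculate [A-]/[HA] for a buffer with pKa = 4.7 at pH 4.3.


[A-]/[HA] = 10^(pH - pKa)
= 10^(4.3 - 4.7)
= 0.3981

0.3981


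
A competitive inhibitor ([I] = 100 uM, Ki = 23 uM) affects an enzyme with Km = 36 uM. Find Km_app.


Km_app = Km * (1 + [I]/Ki)
Km_app = 36 * (1 + 100/23)
Km_app = 192.5217 uM

192.5217 uM


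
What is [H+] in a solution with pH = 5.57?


[H+] = 10^(-pH)
[H+] = 10^(-5.57)
[H+] = 2.692e-06 M

2.692e-06 M


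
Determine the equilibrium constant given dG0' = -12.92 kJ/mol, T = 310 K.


Keq = exp(-dG0 * 1000 / (R * T))
Keq = exp(-(-12.92) * 1000 / (8.314 * 310))
Keq = 150.3431

150.3431


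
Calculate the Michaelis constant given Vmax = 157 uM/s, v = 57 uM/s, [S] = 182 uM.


Km = [S] * (Vmax - v) / v
Km = 182 * (157 - 57) / 57
Km = 319.2982 uM

319.2982 uM


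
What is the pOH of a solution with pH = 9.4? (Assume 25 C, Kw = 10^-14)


pOH = 14 - pH
pOH = 14 - 9.4
pOH = 4.6

4.6


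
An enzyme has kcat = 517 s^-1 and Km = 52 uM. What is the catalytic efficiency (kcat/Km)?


Catalytic efficiency = kcat / Km
= 517 / 52
= 9.9423 uM^-1*s^-1

9.9423 uM^-1*s^-1


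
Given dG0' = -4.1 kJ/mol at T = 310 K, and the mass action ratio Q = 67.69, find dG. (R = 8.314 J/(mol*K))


dG = dG0' + RT * ln(Q) / 1000
dG = -4.1 + 8.314 * 310 * ln(67.69) / 1000
dG = 6.7633 kJ/mol

6.7633 kJ/mol


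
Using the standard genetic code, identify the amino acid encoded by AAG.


Standard genetic code lookup.
Codon AAG -> Lys

Lys


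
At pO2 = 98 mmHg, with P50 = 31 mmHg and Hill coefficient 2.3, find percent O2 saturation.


Y = pO2^n / (P50^n + pO2^n)
Y = 98^2.3 / (31^2.3 + 98^2.3)
Y = 93.38%

93.38%


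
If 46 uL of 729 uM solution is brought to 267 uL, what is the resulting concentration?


C2 = C1 * V1 / V2
C2 = 729 * 46 / 267
C2 = 125.5955 uM

125.5955 uM


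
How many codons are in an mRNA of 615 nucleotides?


codons = nucleotides / 3
codons = 615 / 3 = 205

205


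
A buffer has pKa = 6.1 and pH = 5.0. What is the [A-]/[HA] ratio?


[A-]/[HA] = 10^(pH - pKa)
= 10^(5.0 - 6.1)
= 0.0794

0.0794


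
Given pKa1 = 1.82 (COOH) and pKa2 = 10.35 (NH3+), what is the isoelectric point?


pI = (pKa1 + pKa2) / 2
pI = (1.82 + 10.35) / 2
pI = 6.085

6.085


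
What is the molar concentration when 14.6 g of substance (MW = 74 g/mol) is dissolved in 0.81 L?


C = (mass / MW) / volume
C = (14.6 / 74) / 0.81
C = 0.2436 M

0.2436 M


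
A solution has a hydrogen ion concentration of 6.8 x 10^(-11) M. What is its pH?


pH = -log10([H+])
pH = -log10(6.8 x 10^(-11))
pH = 10.1675

10.1675


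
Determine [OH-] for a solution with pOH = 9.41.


[OH-] = 10^(-pOH)
[OH-] = 10^(-9.41)
[OH-] = 3.890e-10 M

3.890e-10 M


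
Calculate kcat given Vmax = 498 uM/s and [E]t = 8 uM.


kcat = Vmax / [E]t
kcat = 498 / 8
kcat = 62.25 s^-1

62.25 s^-1


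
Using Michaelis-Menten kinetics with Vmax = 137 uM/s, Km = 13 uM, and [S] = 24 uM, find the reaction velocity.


v = Vmax * [S] / (Km + [S])
v = 137 * 24 / (13 + 24)
v = 88.8649 uM/s

88.8649 uM/s


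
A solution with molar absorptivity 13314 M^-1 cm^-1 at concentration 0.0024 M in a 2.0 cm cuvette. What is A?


A = epsilon * c * l
A = 13314 * 0.0024 * 2.0
A = 63.9072

63.9072


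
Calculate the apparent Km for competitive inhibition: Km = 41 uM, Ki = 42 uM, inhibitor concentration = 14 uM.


Km_app = Km * (1 + [I]/Ki)
Km_app = 41 * (1 + 14/42)
Km_app = 54.6667 uM

54.6667 uM


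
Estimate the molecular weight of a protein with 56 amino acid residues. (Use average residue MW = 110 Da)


MW = n_residues * 110 Da
MW = 56 * 110
MW = 6160 Da

6160 Da


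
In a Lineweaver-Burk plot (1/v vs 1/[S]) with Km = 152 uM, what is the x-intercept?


x-intercept = -1/Km
= -1/152
= -0.0066 1/uM

-0.0066 1/uM


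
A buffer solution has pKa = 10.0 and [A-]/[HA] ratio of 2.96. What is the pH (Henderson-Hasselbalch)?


pH = pKa + log10([A-]/[HA])
pH = 10.0 + log10(2.96)
pH = 10.4713

10.4713


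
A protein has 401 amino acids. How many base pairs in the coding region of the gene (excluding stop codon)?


Each amino acid = 1 codon = 3 bp
bp = 401 * 3 = 1203 bp

1203 bp


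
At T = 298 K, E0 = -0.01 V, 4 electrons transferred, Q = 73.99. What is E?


E = E0 - (RT/nF) * ln(Q)
E = -0.01 - (8.314 * 298 / (4 * 96485)) * ln(73.99)
E = -0.0376 V

-0.0376 V


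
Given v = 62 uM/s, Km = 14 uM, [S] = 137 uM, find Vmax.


Vmax = v * (Km + [S]) / [S]
Vmax = 62 * (14 + 137) / 137
Vmax = 68.3358 uM/s

68.3358 uM/s


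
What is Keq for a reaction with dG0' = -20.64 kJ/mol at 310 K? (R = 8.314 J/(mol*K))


Keq = exp(-dG0 * 1000 / (R * T))
Keq = exp(-(-20.64) * 1000 / (8.314 * 310))
Keq = 3005.6724

3005.6724


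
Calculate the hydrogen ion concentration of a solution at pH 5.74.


[H+] = 10^(-pH)
[H+] = 10^(-5.74)
[H+] = 1.820e-06 M

1.820e-06 M


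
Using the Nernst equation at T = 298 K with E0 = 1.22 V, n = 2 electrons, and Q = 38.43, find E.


E = E0 - (RT/nF) * ln(Q)
E = 1.22 - (8.314 * 298 / (2 * 96485)) * ln(38.43)
E = 1.1732 V

1.1732 V


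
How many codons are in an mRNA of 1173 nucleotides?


codons = nucleotides / 3
codons = 1173 / 3 = 391

391


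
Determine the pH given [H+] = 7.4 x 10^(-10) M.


pH = -log10([H+])
pH = -log10(7.4 x 10^(-10))
pH = 9.1308

9.1308


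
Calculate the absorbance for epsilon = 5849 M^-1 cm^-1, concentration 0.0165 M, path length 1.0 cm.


A = epsilon * c * l
A = 5849 * 0.0165 * 1.0
A = 96.5085

96.5085


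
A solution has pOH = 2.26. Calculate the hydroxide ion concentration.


[OH-] = 10^(-pOH)
[OH-] = 10^(-2.26)
[OH-] = 0.0055 M

0.0055 M


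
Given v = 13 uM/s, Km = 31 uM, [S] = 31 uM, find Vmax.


Vmax = v * (Km + [S]) / [S]
Vmax = 13 * (31 + 31) / 31
Vmax = 26.0 uM/s

26.0 uM/s


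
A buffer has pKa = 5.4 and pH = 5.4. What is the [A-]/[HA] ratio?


[A-]/[HA] = 10^(pH - pKa)
= 10^(5.4 - 5.4)
= 1.0

1.0


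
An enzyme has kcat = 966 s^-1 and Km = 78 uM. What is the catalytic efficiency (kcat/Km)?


Catalytic efficiency = kcat / Km
= 966 / 78
= 12.3846 uM^-1*s^-1

12.3846 uM^-1*s^-1


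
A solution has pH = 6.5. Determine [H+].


[H+] = 10^(-pH)
[H+] = 10^(-6.5)
[H+] = 3.162e-07 M

3.162e-07 M


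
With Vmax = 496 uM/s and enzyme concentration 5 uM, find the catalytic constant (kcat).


kcat = Vmax / [E]t
kcat = 496 / 5
kcat = 99.2 s^-1

99.2 s^-1


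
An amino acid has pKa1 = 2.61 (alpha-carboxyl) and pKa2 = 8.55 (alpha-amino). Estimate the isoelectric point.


pI = (pKa1 + pKa2) / 2
pI = (2.61 + 8.55) / 2
pI = 5.58

5.58


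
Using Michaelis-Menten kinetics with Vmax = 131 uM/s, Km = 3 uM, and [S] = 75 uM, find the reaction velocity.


v = Vmax * [S] / (Km + [S])
v = 131 * 75 / (3 + 75)
v = 125.9615 uM/s

125.9615 uM/s


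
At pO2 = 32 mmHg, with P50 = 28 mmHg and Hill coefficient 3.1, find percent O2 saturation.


Y = pO2^n / (P50^n + pO2^n)
Y = 32^3.1 / (28^3.1 + 32^3.1)
Y = 60.2%

60.2%


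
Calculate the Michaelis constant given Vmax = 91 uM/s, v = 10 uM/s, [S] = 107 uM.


Km = [S] * (Vmax - v) / v
Km = 107 * (91 - 10) / 10
Km = 866.7 uM

866.7 uM


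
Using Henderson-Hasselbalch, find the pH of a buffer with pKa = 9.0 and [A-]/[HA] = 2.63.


pH = pKa + log10([A-]/[HA])
pH = 9.0 + log10(2.63)
pH = 9.42

9.42


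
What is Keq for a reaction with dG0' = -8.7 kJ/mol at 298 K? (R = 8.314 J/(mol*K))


Keq = exp(-dG0 * 1000 / (R * T))
Keq = exp(-(-8.7) * 1000 / (8.314 * 298))
Keq = 33.4986

33.4986


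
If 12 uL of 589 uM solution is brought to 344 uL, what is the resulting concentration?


C2 = C1 * V1 / V2
C2 = 589 * 12 / 344
C2 = 20.5465 uM

20.5465 uM


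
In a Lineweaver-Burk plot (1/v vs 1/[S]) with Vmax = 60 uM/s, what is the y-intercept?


y-intercept = 1/Vmax
= 1/60
= 0.0167 s/uM

0.0167 s/uM


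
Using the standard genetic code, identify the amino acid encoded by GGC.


Standard genetic code lookup.
Codon GGC -> Gly

Gly


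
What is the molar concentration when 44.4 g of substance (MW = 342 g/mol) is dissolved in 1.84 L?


C = (mass / MW) / volume
C = (44.4 / 342) / 1.84
C = 0.0706 M

0.0706 M


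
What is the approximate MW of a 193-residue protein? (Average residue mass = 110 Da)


MW = n_residues * 110 Da
MW = 193 * 110
MW = 21230 Da

21230 Da


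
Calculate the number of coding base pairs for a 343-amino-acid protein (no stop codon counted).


Each amino acid = 1 codon = 3 bp
bp = 343 * 3 = 1029 bp

1029 bp


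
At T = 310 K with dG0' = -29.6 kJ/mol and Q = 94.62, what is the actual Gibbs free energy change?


dG = dG0' + RT * ln(Q) / 1000
dG = -29.6 + 8.314 * 310 * ln(94.62) / 1000
dG = -17.8734 kJ/mol

-17.8734 kJ/mol


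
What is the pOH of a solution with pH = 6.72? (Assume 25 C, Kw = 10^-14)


pOH = 14 - pH
pOH = 14 - 6.72
pOH = 7.28

7.28


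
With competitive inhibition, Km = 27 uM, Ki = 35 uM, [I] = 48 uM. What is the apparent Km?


Km_app = Km * (1 + [I]/Ki)
Km_app = 27 * (1 + 48/35)
Km_app = 64.0286 uM

64.0286 uM


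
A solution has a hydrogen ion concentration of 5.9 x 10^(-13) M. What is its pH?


pH = -log10([H+])
pH = -log10(5.9 x 10^(-13))
pH = 12.2291

12.2291


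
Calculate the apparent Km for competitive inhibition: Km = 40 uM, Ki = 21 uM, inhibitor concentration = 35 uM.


Km_app = Km * (1 + [I]/Ki)
Km_app = 40 * (1 + 35/21)
Km_app = 106.6667 uM

106.6667 uM


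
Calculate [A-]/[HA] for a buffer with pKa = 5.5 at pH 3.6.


[A-]/[HA] = 10^(pH - pKa)
= 10^(3.6 - 5.5)
= 0.0126

0.0126


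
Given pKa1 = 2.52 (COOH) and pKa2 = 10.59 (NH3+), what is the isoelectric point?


pI = (pKa1 + pKa2) / 2
pI = (2.52 + 10.59) / 2
pI = 6.555

6.555


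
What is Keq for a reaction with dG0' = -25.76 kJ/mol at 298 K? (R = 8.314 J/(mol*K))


Keq = exp(-dG0 * 1000 / (R * T))
Keq = exp(-(-25.76) * 1000 / (8.314 * 298))
Keq = 32770.2393

32770.2393


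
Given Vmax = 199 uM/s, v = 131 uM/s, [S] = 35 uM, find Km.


Km = [S] * (Vmax - v) / v
Km = 35 * (199 - 131) / 131
Km = 18.1679 uM

18.1679 uM


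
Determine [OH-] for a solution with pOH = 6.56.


[OH-] = 10^(-pOH)
[OH-] = 10^(-6.56)
[OH-] = 2.754e-07 M

2.754e-07 M


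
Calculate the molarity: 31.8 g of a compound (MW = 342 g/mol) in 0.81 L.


C = (mass / MW) / volume
C = (31.8 / 342) / 0.81
C = 0.1148 M

0.1148 M


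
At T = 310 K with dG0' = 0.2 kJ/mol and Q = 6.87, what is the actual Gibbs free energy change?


dG = dG0' + RT * ln(Q) / 1000
dG = 0.2 + 8.314 * 310 * ln(6.87) / 1000
dG = 5.167 kJ/mol

5.167 kJ/mol


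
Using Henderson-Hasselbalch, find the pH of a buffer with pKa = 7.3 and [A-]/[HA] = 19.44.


pH = pKa + log10([A-]/[HA])
pH = 7.3 + log10(19.44)
pH = 8.5887

8.5887


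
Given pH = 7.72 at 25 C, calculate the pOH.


pOH = 14 - pH
pOH = 14 - 7.72
pOH = 6.28

6.28


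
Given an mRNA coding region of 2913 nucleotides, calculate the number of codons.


codons = nucleotides / 3
codons = 2913 / 3 = 971

971


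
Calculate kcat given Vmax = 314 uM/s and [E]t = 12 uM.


kcat = Vmax / [E]t
kcat = 314 / 12
kcat = 26.1667 s^-1

26.1667 s^-1


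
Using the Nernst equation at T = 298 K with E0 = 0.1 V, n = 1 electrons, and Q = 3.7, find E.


E = E0 - (RT/nF) * ln(Q)
E = 0.1 - (8.314 * 298 / (1 * 96485)) * ln(3.7)
E = 0.0664 V

0.0664 V


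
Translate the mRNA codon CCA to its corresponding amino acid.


Standard genetic code lookup.
Codon CCA -> Pro

Pro


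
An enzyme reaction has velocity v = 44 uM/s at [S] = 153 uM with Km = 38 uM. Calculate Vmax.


Vmax = v * (Km + [S]) / [S]
Vmax = 44 * (38 + 153) / 153
Vmax = 54.9281 uM/s

54.9281 uM/s


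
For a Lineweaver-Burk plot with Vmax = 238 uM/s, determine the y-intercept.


y-intercept = 1/Vmax
= 1/238
= 0.0042 s/uM

0.0042 s/uM


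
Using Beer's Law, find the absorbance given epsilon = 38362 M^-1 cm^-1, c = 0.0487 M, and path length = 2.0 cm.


A = epsilon * c * l
A = 38362 * 0.0487 * 2.0
A = 3736.4588

3736.4588


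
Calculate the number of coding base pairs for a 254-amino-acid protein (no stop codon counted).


Each amino acid = 1 codon = 3 bp
bp = 254 * 3 = 762 bp

762 bp


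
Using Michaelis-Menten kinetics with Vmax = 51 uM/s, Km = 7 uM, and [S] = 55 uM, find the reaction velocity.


v = Vmax * [S] / (Km + [S])
v = 51 * 55 / (7 + 55)
v = 45.2419 uM/s

45.2419 uM/s


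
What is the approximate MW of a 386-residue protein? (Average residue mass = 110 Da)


MW = n_residues * 110 Da
MW = 386 * 110
MW = 42460 Da

42460 Da


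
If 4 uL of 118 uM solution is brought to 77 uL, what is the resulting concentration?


C2 = C1 * V1 / V2
C2 = 118 * 4 / 77
C2 = 6.1299 uM

6.1299 uM


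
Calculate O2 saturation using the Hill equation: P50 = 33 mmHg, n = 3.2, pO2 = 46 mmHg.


Y = pO2^n / (P50^n + pO2^n)
Y = 46^3.2 / (33^3.2 + 46^3.2)
Y = 74.32%

74.32%


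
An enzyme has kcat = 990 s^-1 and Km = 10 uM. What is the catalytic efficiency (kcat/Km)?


Catalytic efficiency = kcat / Km
= 990 / 10
= 99.0 uM^-1*s^-1

99.0 uM^-1*s^-1


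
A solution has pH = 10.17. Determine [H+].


[H+] = 10^(-pH)
[H+] = 10^(-10.17)
[H+] = 6.761e-11 M

6.761e-11 M


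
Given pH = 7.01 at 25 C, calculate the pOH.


pOH = 14 - pH
pOH = 14 - 7.01
pOH = 6.99

6.99


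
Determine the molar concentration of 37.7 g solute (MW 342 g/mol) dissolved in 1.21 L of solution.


C = (mass / MW) / volume
C = (37.7 / 342) / 1.21
C = 0.0911 M

0.0911 M


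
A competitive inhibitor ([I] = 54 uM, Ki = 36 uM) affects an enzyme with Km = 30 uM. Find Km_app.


Km_app = Km * (1 + [I]/Ki)
Km_app = 30 * (1 + 54/36)
Km_app = 75.0 uM

75.0 uM


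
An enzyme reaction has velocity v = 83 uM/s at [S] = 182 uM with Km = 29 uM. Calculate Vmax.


Vmax = v * (Km + [S]) / [S]
Vmax = 83 * (29 + 182) / 182
Vmax = 96.2253 uM/s

96.2253 uM/s


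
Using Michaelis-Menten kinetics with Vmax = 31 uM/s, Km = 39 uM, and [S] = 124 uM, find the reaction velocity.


v = Vmax * [S] / (Km + [S])
v = 31 * 124 / (39 + 124)
v = 23.5828 uM/s

23.5828 uM/s


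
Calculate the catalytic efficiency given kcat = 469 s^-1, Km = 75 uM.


Catalytic efficiency = kcat / Km
= 469 / 75
= 6.2533 uM^-1*s^-1

6.2533 uM^-1*s^-1


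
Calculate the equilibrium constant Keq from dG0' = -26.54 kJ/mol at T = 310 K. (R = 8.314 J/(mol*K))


Keq = exp(-dG0 * 1000 / (R * T))
Keq = exp(-(-26.54) * 1000 / (8.314 * 310))
Keq = 29656.5546

29656.5546


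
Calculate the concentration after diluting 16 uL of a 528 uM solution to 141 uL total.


C2 = C1 * V1 / V2
C2 = 528 * 16 / 141
C2 = 59.9149 uM

59.9149 uM


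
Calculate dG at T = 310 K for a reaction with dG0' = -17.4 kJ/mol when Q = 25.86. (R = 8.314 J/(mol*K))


dG = dG0' + RT * ln(Q) / 1000
dG = -17.4 + 8.314 * 310 * ln(25.86) / 1000
dG = -9.0167 kJ/mol

-9.0167 kJ/mol


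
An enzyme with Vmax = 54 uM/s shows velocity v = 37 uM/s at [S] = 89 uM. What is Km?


Km = [S] * (Vmax - v) / v
Km = 89 * (54 - 37) / 37
Km = 40.8919 uM

40.8919 uM


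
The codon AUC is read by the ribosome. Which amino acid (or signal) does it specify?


Standard genetic code lookup.
Codon AUC -> Ile

Ile


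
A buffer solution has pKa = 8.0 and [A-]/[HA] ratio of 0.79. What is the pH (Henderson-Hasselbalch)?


pH = pKa + log10([A-]/[HA])
pH = 8.0 + log10(0.79)
pH = 7.8976

7.8976


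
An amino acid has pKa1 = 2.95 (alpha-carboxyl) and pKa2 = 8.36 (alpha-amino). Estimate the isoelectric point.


pI = (pKa1 + pKa2) / 2
pI = (2.95 + 8.36) / 2
pI = 5.655

5.655


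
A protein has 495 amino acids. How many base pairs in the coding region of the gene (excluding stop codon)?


Each amino acid = 1 codon = 3 bp
bp = 495 * 3 = 1485 bp

1485 bp


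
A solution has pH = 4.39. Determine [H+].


[H+] = 10^(-pH)
[H+] = 10^(-4.39)
[H+] = 4.074e-05 M

4.074e-05 M


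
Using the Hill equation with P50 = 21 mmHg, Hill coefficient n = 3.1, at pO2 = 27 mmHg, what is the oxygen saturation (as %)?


Y = pO2^n / (P50^n + pO2^n)
Y = 27^3.1 / (21^3.1 + 27^3.1)
Y = 68.55%

68.55%


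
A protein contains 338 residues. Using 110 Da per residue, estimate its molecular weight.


MW = n_residues * 110 Da
MW = 338 * 110
MW = 37180 Da

37180 Da


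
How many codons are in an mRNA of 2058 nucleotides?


codons = nucleotides / 3
codons = 2058 / 3 = 686

686


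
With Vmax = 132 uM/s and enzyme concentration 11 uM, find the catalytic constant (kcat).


kcat = Vmax / [E]t
kcat = 132 / 11
kcat = 12.0 s^-1

12.0 s^-1


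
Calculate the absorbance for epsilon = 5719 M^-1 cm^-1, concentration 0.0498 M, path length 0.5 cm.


A = epsilon * c * l
A = 5719 * 0.0498 * 0.5
A = 142.4031

142.4031


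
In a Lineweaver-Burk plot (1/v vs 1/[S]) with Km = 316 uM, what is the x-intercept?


x-intercept = -1/Km
= -1/316
= -0.0032 1/uM

-0.0032 1/uM
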